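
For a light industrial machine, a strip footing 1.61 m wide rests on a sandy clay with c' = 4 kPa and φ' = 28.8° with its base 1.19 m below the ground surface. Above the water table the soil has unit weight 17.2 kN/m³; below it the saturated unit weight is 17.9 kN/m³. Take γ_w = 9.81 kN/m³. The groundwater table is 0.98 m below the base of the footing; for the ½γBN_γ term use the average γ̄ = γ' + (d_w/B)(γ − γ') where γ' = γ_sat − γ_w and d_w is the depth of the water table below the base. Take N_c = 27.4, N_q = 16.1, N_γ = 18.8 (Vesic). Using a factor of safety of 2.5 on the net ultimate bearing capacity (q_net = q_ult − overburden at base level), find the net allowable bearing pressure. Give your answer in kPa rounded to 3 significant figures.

Effective surcharge at the founding depth q = γ·D_f = 17.2 × 1.19 = 20.468 kPa.
With d_w = 0.98 m < B, γ̄ = 8.09 + (0.98/1.61) × (17.2 − 8.09) = 13.635 kN/m³.
q_ult = c·N_c + q·N_q + 0.5·γ·B·N_γ
     = 4 × 27.4 + 20.468 × 16.1 + 0.5 × 13.635 × 1.61 × 18.8
     = 109.6 + 329.53 + 206.36 = 645.49 kPa.
q_net = 645.49 − 20.468 = 625.02 kPa.
q_all(net) = 625.02 / 2.5 = 250.01 kPa.

q_all(net) ≈ 250 kPa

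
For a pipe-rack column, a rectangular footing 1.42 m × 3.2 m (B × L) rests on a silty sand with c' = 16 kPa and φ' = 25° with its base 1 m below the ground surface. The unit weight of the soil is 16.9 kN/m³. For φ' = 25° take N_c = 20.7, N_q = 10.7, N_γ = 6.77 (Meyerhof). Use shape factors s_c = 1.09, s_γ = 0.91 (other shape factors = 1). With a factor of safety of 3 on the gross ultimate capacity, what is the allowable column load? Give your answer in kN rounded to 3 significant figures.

q = γ·D_f = 16.9 × 1 = 16.9 kPa.
c·N_c·s_c = 16 × 20.7 × 1.09 = 361.01 kPa
q·N_q = 16.9 × 10.7 = 180.83 kPa
0.5·γ·B·N_γ·s_γ = 0.5 × 16.9 × 1.42 × 6.77 × 0.91 = 73.922 kPa
q_ult = 361.01 + 180.83 + 73.922 = 615.76 kPa.
Gross allowable pressure q_all = 615.76 / 3 = 205.25 kPa.
Footing area = 4.544 m², so allowable column load = 205.25 × 4.544 = 932.67 kN.

P_all ≈ 933 kN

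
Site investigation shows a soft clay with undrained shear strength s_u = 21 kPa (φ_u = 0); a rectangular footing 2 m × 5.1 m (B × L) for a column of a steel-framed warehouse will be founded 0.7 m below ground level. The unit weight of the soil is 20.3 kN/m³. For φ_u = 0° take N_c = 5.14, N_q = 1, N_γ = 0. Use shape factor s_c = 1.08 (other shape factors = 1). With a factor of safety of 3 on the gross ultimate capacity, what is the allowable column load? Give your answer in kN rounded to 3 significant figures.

P_all ≈ 445 kN

Overburden at base level: q = 20.3 × 0.7 = 14.21 kPa.
Cohesion term c·N_c·s_c = 21 × 5.14 × 1.08 = 116.58 kPa; surcharge term q·N_q = 14.21 × 1 = 14.21 kPa.
q_ult = 116.58 + 14.21 = 130.79 kPa.
Gross allowable pressure q_all = 130.79 / 3 = 43.595 kPa.
Footing area = 10.2 m², so allowable column load = 43.595 × 10.2 = 444.67 kN.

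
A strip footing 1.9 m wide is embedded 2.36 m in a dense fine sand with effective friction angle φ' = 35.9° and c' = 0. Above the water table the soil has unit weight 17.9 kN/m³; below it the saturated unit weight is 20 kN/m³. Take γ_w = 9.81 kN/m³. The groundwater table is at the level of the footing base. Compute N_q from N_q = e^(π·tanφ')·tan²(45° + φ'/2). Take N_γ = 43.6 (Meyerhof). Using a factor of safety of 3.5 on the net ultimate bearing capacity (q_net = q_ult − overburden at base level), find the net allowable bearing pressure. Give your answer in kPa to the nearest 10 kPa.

q_all(net) ≈ 560 kPa

N_q = e^(π·tan35.9°)·tan²(62.95°) = 37.28.
Effective surcharge at the founding depth q = γ·D_f = 17.9 × 2.36 = 42.244 kPa.
The water table coincides with the base, so in the self-weight term γ → γ' = 10.19 kN/m³.
q_ult = q·N_q + 0.5·γ·B·N_γ
     = 42.244 × 37.277 + 0.5 × 10.19 × 1.9 × 43.6
     = 1574.7 + 422.07 = 1996.8 kPa.
q_net = 1996.8 − 42.244 = 1954.5 kPa.
q_all(net) = 1954.5 / 3.5 = 558.44 kPa.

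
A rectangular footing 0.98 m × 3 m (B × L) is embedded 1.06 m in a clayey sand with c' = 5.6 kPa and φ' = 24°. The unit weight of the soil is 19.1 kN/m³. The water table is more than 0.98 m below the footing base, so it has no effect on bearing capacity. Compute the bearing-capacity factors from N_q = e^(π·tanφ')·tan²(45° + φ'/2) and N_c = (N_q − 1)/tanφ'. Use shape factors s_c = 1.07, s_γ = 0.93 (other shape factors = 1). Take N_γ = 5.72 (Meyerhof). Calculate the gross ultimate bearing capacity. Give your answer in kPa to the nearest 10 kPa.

tan24° = 0.4452, so N_q = e^(π×0.4452)·tan²(57°) = 4.05 × 2.371 = 9.6.
N_c = (9.6 − 1)/tan24° = 19.32.
q = γ·D_f = 19.1 × 1.06 = 20.246 kPa.
c·N_c·s_c = 5.6 × 19.324 × 1.07 = 115.79 kPa
q·N_q = 20.246 × 9.6034 = 194.43 kPa
0.5·γ·B·N_γ·s_γ = 0.5 × 19.1 × 0.98 × 5.72 × 0.93 = 49.786 kPa
q_ult = 115.79 + 194.43 + 49.786 = 360 kPa.

q_ult ≈ 360 kPa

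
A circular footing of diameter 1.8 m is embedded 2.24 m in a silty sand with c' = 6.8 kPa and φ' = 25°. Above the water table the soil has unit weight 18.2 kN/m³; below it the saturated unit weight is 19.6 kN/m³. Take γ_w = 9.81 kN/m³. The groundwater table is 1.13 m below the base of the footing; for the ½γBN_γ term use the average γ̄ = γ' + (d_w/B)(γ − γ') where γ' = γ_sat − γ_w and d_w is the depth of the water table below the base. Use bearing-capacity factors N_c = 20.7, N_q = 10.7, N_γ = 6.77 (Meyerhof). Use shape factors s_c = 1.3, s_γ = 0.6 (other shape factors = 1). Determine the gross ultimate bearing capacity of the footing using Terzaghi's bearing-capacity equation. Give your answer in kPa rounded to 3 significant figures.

q_ult ≈ 674 kPa

Effective surcharge at the founding depth q = γ·D_f = 18.2 × 2.24 = 40.768 kPa.
With d_w = 1.13 m < B, γ̄ = 9.79 + (1.13/1.8) × (18.2 − 9.79) = 15.07 kN/m³.
q_ult = c·N_c·s_c + q·N_q + 0.5·γ·B·N_γ·s_γ
     = 6.8 × 20.7 × 1.3 + 40.768 × 10.7 + 0.5 × 15.07 × 1.8 × 6.77 × 0.6
     = 182.99 + 436.22 + 55.091 = 674.3 kPa.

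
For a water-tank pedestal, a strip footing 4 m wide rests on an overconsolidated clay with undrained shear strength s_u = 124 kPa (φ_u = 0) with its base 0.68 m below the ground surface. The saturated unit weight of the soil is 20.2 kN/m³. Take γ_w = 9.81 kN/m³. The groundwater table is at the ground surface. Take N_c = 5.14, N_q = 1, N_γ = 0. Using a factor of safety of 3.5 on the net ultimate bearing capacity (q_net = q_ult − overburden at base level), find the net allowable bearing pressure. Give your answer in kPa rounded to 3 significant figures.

q_all(net) ≈ 182 kPa

γ' = 20.2 − 9.81 = 10.39 kN/m³ (submerged throughout). q = 10.39 × 0.68 = 7.0652 kPa.
c·N_c = 124 × 5.14 = 637.36 kPa
q·N_q = 7.0652 × 1 = 7.0652 kPa
q_ult = 637.36 + 7.0652 = 644.43 kPa.
q_net = 644.43 − 7.0652 = 637.36 kPa.
q_all(net) = 637.36 / 3.5 = 182.1 kPa.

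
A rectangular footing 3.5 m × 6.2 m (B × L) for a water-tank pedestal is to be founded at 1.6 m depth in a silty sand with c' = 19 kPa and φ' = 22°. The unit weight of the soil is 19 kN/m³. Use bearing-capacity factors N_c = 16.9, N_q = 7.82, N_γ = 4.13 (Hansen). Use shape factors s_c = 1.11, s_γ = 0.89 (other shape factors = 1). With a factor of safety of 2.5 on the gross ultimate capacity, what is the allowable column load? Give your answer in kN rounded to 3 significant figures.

P_all ≈ 6220 kN

q = γ·D_f = 19 × 1.6 = 30.4 kPa.
c·N_c·s_c = 19 × 16.9 × 1.11 = 356.42 kPa
q·N_q = 30.4 × 7.82 = 237.73 kPa
0.5·γ·B·N_γ·s_γ = 0.5 × 19 × 3.5 × 4.13 × 0.89 = 122.22 kPa
q_ult = 356.42 + 237.73 + 122.22 = 716.37 kPa.
Gross allowable pressure q_all = 716.37 / 2.5 = 286.55 kPa.
Footing area = 21.7 m², so allowable column load = 286.55 × 21.7 = 6218.1 kN.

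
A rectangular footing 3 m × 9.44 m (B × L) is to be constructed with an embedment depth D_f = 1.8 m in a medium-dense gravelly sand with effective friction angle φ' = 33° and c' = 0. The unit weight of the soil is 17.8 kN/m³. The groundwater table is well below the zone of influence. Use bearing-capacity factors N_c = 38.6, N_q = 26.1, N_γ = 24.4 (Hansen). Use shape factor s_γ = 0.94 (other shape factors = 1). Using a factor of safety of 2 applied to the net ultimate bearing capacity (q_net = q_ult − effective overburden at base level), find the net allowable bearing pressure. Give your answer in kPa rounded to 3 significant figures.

q_all(net) ≈ 708 kPa

Overburden at base level: q = 17.8 × 1.8 = 32.04 kPa.
Surcharge term q·N_q = 32.04 × 26.1 = 836.24 kPa; self-weight term 0.5·γ·B·N_γ·s_γ = 0.5 × 17.8 × 3 × 24.4 × 0.94 = 612.39 kPa.
q_ult = 836.24 + 612.39 = 1448.6 kPa.
Net ultimate: q_net = 1448.6 − 32.04 = 1416.6 kPa.
q_all(net) = 1416.6 / 2 = 708.3 kPa.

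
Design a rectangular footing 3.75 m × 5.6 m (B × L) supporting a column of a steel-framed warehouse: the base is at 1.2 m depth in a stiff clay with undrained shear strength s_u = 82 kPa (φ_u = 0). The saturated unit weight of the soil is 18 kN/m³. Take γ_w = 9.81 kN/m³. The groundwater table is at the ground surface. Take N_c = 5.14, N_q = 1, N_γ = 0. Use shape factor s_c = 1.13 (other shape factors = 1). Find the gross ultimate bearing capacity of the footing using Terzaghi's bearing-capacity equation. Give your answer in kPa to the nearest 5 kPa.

γ' = 18 − 9.81 = 8.19 kN/m³ (submerged throughout). q = 8.19 × 1.2 = 9.828 kPa.
c·N_c·s_c = 82 × 5.14 × 1.13 = 476.27 kPa
q·N_q = 9.828 × 1 = 9.828 kPa
q_ult = 476.27 + 9.828 = 486.1 kPa.

q_ult ≈ 485 kPa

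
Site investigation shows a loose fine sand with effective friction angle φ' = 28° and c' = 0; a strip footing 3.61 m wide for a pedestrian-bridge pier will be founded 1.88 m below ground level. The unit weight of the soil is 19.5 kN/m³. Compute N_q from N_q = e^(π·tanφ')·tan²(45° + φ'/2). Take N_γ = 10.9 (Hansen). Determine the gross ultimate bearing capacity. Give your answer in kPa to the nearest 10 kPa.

tan28° = 0.5317, so N_q = e^(π×0.5317)·tan²(59°) = 5.314 × 2.77 = 14.72.
Effective surcharge at the founding depth q = γ·D_f = 19.5 × 1.88 = 36.66 kPa.
q_ult = q·N_q + 0.5·γ·B·N_γ
     = 36.66 × 14.72 + 0.5 × 19.5 × 3.61 × 10.9
     = 539.63 + 383.65 = 923.28 kPa.

q_ult ≈ 920 kPa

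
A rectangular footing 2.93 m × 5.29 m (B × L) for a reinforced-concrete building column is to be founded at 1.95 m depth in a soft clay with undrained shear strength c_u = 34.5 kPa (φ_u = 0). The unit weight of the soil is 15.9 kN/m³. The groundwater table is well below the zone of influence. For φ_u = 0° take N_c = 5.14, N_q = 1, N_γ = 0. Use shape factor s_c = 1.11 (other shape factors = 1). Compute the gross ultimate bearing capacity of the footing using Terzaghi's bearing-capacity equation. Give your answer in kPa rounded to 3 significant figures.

q_ult ≈ 228 kPa

Effective surcharge at the founding depth q = γ·D_f = 15.9 × 1.95 = 31.005 kPa.
q_ult = c·N_c·s_c + q·N_q
     = 34.5 × 5.14 × 1.11 + 31.005 × 1
     = 196.84 + 31.005 = 227.84 kPa.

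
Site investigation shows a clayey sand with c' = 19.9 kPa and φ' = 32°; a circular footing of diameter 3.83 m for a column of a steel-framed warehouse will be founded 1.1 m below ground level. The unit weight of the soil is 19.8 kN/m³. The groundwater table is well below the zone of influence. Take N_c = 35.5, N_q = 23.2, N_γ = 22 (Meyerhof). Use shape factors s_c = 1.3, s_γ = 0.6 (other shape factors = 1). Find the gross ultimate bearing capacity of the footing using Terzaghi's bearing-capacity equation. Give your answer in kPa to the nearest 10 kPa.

q_ult ≈ 1920 kPa

Overburden at base level: q = 19.8 × 1.1 = 21.78 kPa.
Cohesion term c·N_c·s_c = 19.9 × 35.5 × 1.3 = 918.38 kPa; surcharge term q·N_q = 21.78 × 23.2 = 505.3 kPa; self-weight term 0.5·γ·B·N_γ·s_γ = 0.5 × 19.8 × 3.83 × 22 × 0.6 = 500.5 kPa.
q_ult = 918.38 + 505.3 + 500.5 = 1924.2 kPa.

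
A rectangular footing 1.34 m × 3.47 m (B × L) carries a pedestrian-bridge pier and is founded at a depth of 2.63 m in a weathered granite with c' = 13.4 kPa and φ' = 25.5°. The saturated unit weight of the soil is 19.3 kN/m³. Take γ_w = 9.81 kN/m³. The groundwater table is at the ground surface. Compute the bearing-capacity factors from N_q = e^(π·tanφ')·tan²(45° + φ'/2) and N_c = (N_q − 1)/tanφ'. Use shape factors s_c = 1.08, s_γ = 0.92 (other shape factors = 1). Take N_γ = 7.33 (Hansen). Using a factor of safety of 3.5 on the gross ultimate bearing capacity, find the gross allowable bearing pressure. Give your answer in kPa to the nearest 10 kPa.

q_all ≈ 180 kPa

N_q = e^(π·tan25.5°)·tan²(57.75°) = 11.24; N_c = (N_q − 1)/tanφ' = 21.47.
Water table at ground surface, so effective unit weight γ' = 19.3 − 9.81 = 9.49 kN/m³ is used throughout; overburden q = 9.49 × 2.63 = 24.959 kPa; the same γ' applies in the ½γBN_γ term.
Cohesion term c·N_c·s_c = 13.4 × 21.469 × 1.08 = 310.7 kPa; surcharge term q·N_q = 24.959 × 11.24 = 280.54 kPa; self-weight term 0.5·γ·B·N_γ·s_γ = 0.5 × 9.49 × 1.34 × 7.33 × 0.92 = 42.878 kPa.
q_ult = 310.7 + 280.54 + 42.878 = 634.13 kPa.
q_all = 634.13 / 3.5 = 181.18 kPa.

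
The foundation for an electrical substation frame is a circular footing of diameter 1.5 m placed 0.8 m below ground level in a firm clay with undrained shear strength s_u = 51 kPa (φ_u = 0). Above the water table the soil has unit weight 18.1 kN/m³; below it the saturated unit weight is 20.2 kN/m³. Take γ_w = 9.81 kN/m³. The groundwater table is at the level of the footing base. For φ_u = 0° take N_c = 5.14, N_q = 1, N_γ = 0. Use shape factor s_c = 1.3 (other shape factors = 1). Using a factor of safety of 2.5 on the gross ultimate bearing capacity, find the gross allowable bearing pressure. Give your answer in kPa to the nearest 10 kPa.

Effective surcharge at the founding depth q = γ·D_f = 18.1 × 0.8 = 14.48 kPa.
q_ult = c·N_c·s_c + q·N_q
     = 51 × 5.14 × 1.3 + 14.48 × 1
     = 340.78 + 14.48 = 355.26 kPa.
q_all = 355.26 / 2.5 = 142.1 kPa.

q_all ≈ 140 kPa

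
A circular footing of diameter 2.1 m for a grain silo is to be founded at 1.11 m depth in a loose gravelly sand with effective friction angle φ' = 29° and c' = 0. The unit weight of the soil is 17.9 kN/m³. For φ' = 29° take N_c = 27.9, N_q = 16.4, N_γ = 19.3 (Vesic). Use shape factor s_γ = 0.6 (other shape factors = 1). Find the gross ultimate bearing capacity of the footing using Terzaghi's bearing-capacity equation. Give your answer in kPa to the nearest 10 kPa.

Effective surcharge at the founding depth q = γ·D_f = 17.9 × 1.11 = 19.869 kPa.
q_ult = q·N_q + 0.5·γ·B·N_γ·s_γ
     = 19.869 × 16.4 + 0.5 × 17.9 × 2.1 × 19.3 × 0.6
     = 325.85 + 217.65 = 543.5 kPa.

q_ult ≈ 540 kPa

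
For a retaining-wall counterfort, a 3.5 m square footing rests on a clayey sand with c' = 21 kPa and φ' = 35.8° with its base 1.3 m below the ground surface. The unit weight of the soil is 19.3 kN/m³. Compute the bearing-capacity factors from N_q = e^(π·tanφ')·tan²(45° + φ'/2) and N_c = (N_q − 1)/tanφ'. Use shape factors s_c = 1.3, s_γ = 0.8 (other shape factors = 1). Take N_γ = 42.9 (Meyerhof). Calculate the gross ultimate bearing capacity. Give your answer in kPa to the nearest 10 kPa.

tan35.8° = 0.7212, so N_q = e^(π×0.7212)·tan²(62.9°) = 9.639 × 3.819 = 36.81.
N_c = (36.81 − 1)/tan35.8° = 49.65.
Effective surcharge at the founding depth q = γ·D_f = 19.3 × 1.3 = 25.09 kPa.
q_ult = c·N_c·s_c + q·N_q + 0.5·γ·B·N_γ·s_γ
     = 21 × 49.649 × 1.3 + 25.09 × 36.808 + 0.5 × 19.3 × 3.5 × 42.9 × 0.8
     = 1355.4 + 923.52 + 1159.2 = 3438.1 kPa.

q_ult ≈ 3440 kPa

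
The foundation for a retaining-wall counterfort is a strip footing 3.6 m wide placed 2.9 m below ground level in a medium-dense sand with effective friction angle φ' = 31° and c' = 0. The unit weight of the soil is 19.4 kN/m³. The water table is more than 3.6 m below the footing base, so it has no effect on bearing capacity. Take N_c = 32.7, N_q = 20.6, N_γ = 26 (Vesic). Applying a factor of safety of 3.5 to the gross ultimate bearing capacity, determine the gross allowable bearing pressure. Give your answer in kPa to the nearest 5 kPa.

q_all ≈ 590 kPa

Effective surcharge at the founding depth q = γ·D_f = 19.4 × 2.9 = 56.26 kPa.
q_ult = q·N_q + 0.5·γ·B·N_γ
     = 56.26 × 20.6 + 0.5 × 19.4 × 3.6 × 26
     = 1159 + 907.92 = 2066.9 kPa.
q_all = q_ult / FS = 2066.9 / 3.5 = 590.54 kPa.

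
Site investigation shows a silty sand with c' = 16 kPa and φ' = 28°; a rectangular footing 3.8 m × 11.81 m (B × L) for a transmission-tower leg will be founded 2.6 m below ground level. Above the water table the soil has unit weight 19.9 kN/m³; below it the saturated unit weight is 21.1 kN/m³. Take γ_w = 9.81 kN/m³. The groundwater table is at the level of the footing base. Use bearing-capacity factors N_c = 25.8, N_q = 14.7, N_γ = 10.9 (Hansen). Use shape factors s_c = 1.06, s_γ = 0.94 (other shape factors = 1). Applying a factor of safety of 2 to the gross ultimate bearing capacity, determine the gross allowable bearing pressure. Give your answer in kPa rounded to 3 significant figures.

q_all ≈ 709 kPa

Effective surcharge at the founding depth q = γ·D_f = 19.9 × 2.6 = 51.74 kPa.
The water table coincides with the base, so in the self-weight term γ → γ' = 11.29 kN/m³.
q_ult = c·N_c·s_c + q·N_q + 0.5·γ·B·N_γ·s_γ
     = 16 × 25.8 × 1.06 + 51.74 × 14.7 + 0.5 × 11.29 × 3.8 × 10.9 × 0.94
     = 437.57 + 760.58 + 219.79 = 1417.9 kPa.
q_all = q_ult / FS = 1417.9 / 2 = 708.97 kPa.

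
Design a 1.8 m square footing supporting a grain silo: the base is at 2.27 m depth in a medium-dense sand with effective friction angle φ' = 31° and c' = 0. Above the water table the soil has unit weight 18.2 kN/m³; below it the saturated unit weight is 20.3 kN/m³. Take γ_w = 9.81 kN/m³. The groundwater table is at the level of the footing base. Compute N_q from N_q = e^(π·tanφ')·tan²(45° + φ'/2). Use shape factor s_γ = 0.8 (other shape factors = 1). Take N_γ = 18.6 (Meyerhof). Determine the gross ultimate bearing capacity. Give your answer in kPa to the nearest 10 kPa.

tan31° = 0.6009, so N_q = e^(π×0.6009)·tan²(60.5°) = 6.604 × 3.124 = 20.63.
q = γ·D_f = 18.2 × 2.27 = 41.314 kPa.
For the ½γBN_γ term take γ' = 20.3 − 9.81 = 10.49 kN/m³ (soil below base is submerged).
q·N_q = 41.314 × 20.631 = 852.34 kPa
0.5·γ·B·N_γ·s_γ = 0.5 × 10.49 × 1.8 × 18.6 × 0.8 = 140.48 kPa
q_ult = 852.34 + 140.48 = 992.82 kPa.

q_ult ≈ 990 kPa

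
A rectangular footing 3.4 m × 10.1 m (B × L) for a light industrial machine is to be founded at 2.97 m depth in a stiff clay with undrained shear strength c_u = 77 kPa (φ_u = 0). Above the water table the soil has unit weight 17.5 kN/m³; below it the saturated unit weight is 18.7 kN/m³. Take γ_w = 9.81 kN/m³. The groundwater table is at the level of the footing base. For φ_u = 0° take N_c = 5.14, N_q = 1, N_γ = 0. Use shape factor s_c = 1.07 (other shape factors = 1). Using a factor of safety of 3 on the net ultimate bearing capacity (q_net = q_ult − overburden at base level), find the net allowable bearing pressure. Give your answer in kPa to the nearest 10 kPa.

Overburden at base level: q = 17.5 × 2.97 = 51.975 kPa.
Cohesion term c·N_c·s_c = 77 × 5.14 × 1.07 = 423.48 kPa; surcharge term q·N_q = 51.975 × 1 = 51.975 kPa.
q_ult = 423.48 + 51.975 = 475.46 kPa.
q_net = 475.46 − 51.975 = 423.48 kPa.
q_all(net) = 423.48 / 3 = 141.16 kPa.

q_all(net) ≈ 140 kPa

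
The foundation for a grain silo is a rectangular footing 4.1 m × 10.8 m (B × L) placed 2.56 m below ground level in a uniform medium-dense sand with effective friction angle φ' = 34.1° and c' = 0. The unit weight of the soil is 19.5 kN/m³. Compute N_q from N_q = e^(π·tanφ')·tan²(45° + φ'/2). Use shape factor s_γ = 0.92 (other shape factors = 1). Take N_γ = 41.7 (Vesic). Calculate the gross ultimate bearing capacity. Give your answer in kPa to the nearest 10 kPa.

tan34.1° = 0.6771, so N_q = e^(π×0.6771)·tan²(62.05°) = 8.39 × 3.552 = 29.8.
Overburden at base level: q = 19.5 × 2.56 = 49.92 kPa.
Surcharge term q·N_q = 49.92 × 29.801 = 1487.7 kPa; self-weight term 0.5·γ·B·N_γ·s_γ = 0.5 × 19.5 × 4.1 × 41.7 × 0.92 = 1533.6 kPa.
q_ult = 1487.7 + 1533.6 = 3021.3 kPa.

q_ult ≈ 3020 kPa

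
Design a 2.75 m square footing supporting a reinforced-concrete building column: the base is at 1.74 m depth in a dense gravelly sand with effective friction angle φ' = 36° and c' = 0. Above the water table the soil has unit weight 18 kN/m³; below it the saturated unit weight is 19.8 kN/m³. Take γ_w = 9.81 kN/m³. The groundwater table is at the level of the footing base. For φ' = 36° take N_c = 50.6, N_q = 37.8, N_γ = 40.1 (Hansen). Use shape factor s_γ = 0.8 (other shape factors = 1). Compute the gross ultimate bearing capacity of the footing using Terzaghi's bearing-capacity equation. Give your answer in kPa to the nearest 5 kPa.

q_ult ≈ 1625 kPa

q = γ·D_f = 18 × 1.74 = 31.32 kPa.
For the ½γBN_γ term take γ' = 19.8 − 9.81 = 9.99 kN/m³ (soil below base is submerged).
q·N_q = 31.32 × 37.8 = 1183.9 kPa
0.5·γ·B·N_γ·s_γ = 0.5 × 9.99 × 2.75 × 40.1 × 0.8 = 440.66 kPa
q_ult = 1183.9 + 440.66 = 1624.6 kPa.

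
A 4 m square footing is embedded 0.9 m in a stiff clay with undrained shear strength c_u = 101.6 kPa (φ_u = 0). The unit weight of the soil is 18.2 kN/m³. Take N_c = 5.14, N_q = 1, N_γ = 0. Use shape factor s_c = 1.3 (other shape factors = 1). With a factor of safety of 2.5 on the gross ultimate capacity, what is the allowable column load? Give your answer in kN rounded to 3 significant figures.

Effective surcharge at the founding depth q = γ·D_f = 18.2 × 0.9 = 16.38 kPa.
q_ult = c·N_c·s_c + q·N_q
     = 101.6 × 5.14 × 1.3 + 16.38 × 1
     = 678.89 + 16.38 = 695.27 kPa.
Gross allowable pressure q_all = 695.27 / 2.5 = 278.11 kPa.
Footing area = 16 m², so allowable column load = 278.11 × 16 = 4449.7 kN.

P_all ≈ 4450 kN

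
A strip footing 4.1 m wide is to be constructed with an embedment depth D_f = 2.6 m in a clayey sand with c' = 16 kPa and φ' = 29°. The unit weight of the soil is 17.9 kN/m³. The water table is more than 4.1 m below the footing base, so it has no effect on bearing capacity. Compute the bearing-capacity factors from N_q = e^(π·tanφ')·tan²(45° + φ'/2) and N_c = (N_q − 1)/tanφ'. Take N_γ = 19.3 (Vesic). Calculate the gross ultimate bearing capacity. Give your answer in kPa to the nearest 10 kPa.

tan29° = 0.5543, so N_q = e^(π×0.5543)·tan²(59.5°) = 5.705 × 2.882 = 16.44.
N_c = (16.44 − 1)/tan29° = 27.86.
Effective surcharge at the founding depth q = γ·D_f = 17.9 × 2.6 = 46.54 kPa.
q_ult = c·N_c + q·N_q + 0.5·γ·B·N_γ
     = 16 × 27.86 + 46.54 × 16.443 + 0.5 × 17.9 × 4.1 × 19.3
     = 445.77 + 765.27 + 708.21 = 1919.3 kPa.

q_ult ≈ 1920 kPa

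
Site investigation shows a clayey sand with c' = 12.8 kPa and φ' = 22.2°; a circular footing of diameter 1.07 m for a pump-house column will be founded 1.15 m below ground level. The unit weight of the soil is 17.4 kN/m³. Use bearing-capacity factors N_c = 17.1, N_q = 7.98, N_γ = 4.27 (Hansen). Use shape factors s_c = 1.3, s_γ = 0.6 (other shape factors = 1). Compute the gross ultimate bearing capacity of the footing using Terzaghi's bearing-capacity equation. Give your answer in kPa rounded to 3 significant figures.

q_ult ≈ 468 kPa

q = γ·D_f = 17.4 × 1.15 = 20.01 kPa.
c·N_c·s_c = 12.8 × 17.1 × 1.3 = 284.54 kPa
q·N_q = 20.01 × 7.98 = 159.68 kPa
0.5·γ·B·N_γ·s_γ = 0.5 × 17.4 × 1.07 × 4.27 × 0.6 = 23.85 kPa
q_ult = 284.54 + 159.68 + 23.85 = 468.07 kPa.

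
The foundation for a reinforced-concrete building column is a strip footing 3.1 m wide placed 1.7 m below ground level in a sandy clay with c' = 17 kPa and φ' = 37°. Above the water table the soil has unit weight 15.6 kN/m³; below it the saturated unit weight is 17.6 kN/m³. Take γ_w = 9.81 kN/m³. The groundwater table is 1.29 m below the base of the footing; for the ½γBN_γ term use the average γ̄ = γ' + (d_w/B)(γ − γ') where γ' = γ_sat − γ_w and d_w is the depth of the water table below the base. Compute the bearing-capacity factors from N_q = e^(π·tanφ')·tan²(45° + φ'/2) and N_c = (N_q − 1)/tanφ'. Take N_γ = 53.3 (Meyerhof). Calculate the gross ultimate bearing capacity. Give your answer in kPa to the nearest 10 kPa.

tan37° = 0.7536, so N_q = e^(π×0.7536)·tan²(63.5°) = 10.669 × 4.023 = 42.92.
N_c = (42.92 − 1)/tan37° = 55.63.
Effective surcharge at the founding depth q = γ·D_f = 15.6 × 1.7 = 26.52 kPa.
With d_w = 1.29 m < B, γ̄ = 7.79 + (1.29/3.1) × (15.6 − 7.79) = 11.04 kN/m³.
q_ult = c·N_c + q·N_q + 0.5·γ·B·N_γ
     = 17 × 55.63 + 26.52 × 42.92 + 0.5 × 11.04 × 3.1 × 53.3
     = 945.7 + 1138.2 + 912.07 = 2996 kPa.

q_ult ≈ 3000 kPa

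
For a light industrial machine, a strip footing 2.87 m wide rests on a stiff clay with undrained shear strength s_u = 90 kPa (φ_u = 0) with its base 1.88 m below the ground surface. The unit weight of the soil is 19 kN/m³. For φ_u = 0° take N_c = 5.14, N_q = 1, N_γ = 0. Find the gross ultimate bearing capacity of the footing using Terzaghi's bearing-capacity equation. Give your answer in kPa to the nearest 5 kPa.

q_ult ≈ 500 kPa

Overburden at base level: q = 19 × 1.88 = 35.72 kPa.
Cohesion term c·N_c = 90 × 5.14 = 462.6 kPa; surcharge term q·N_q = 35.72 × 1 = 35.72 kPa.
q_ult = 462.6 + 35.72 = 498.32 kPa.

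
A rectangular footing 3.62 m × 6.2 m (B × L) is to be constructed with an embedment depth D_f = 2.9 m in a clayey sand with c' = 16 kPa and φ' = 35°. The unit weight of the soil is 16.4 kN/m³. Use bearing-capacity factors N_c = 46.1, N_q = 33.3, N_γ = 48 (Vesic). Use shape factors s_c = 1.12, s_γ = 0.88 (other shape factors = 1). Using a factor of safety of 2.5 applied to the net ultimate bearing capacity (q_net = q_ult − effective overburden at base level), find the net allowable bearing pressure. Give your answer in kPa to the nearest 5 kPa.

q_all(net) ≈ 1445 kPa

q = γ·D_f = 16.4 × 2.9 = 47.56 kPa.
c·N_c·s_c = 16 × 46.1 × 1.12 = 826.11 kPa
q·N_q = 47.56 × 33.3 = 1583.7 kPa
0.5·γ·B·N_γ·s_γ = 0.5 × 16.4 × 3.62 × 48 × 0.88 = 1253.9 kPa
q_ult = 826.11 + 1583.7 + 1253.9 = 3663.7 kPa.
Net ultimate: q_net = 3663.7 − 47.56 = 3616.2 kPa.
q_all(net) = 3616.2 / 2.5 = 1446.5 kPa.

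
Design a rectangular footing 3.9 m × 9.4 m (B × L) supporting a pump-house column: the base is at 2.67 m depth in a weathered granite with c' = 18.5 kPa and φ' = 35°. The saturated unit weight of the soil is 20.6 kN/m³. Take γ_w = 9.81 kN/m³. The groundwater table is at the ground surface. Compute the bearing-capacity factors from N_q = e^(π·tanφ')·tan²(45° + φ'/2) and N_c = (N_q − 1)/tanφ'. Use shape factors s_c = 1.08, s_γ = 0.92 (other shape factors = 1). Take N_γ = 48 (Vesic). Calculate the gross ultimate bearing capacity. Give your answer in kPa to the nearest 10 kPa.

tan35° = 0.7002, so N_q = e^(π×0.7002)·tan²(62.5°) = 9.023 × 3.69 = 33.3.
N_c = (33.3 − 1)/tan35° = 46.12.
With the water table at the surface the whole profile is submerged: γ' = 20.6 − 9.81 = 10.79 kN/m³, so q = γ'·D_f = 28.809 kPa; the same γ' applies in the ½γBN_γ term.
q_ult = c·N_c·s_c + q·N_q + 0.5·γ·B·N_γ·s_γ
     = 18.5 × 46.124 × 1.08 + 28.809 × 33.296 + 0.5 × 10.79 × 3.9 × 48 × 0.92
     = 921.55 + 959.24 + 929.15 = 2809.9 kPa.

q_ult ≈ 2810 kPa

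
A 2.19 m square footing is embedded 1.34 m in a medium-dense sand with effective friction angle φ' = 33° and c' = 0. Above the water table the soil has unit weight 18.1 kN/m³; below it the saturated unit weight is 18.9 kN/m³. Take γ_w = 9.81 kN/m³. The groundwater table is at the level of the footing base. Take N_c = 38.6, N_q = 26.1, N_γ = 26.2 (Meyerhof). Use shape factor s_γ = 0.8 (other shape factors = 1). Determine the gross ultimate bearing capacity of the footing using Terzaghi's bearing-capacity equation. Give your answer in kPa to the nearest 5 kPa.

q_ult ≈ 840 kPa

Overburden at base level: q = 18.1 × 1.34 = 24.254 kPa.
Below the base the soil is submerged, so the ½γBN_γ term uses γ' = 18.9 − 9.81 = 9.09 kN/m³.
Surcharge term q·N_q = 24.254 × 26.1 = 633.03 kPa; self-weight term 0.5·γ·B·N_γ·s_γ = 0.5 × 9.09 × 2.19 × 26.2 × 0.8 = 208.63 kPa.
q_ult = 633.03 + 208.63 = 841.66 kPa.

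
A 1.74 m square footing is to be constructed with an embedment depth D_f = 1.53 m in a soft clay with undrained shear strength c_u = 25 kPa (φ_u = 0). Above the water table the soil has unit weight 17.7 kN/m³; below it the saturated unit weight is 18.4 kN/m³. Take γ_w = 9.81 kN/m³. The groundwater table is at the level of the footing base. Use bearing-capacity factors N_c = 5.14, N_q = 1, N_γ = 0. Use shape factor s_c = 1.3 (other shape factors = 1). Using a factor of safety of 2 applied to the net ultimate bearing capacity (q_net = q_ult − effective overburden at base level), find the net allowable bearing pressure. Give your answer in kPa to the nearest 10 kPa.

q_all(net) ≈ 80 kPa

q = γ·D_f = 17.7 × 1.53 = 27.081 kPa.
c·N_c·s_c = 25 × 5.14 × 1.3 = 167.05 kPa
q·N_q = 27.081 × 1 = 27.081 kPa
q_ult = 167.05 + 27.081 = 194.13 kPa.
Net ultimate: q_net = 194.13 − 27.081 = 167.05 kPa.
q_all(net) = 167.05 / 2 = 83.525 kPa.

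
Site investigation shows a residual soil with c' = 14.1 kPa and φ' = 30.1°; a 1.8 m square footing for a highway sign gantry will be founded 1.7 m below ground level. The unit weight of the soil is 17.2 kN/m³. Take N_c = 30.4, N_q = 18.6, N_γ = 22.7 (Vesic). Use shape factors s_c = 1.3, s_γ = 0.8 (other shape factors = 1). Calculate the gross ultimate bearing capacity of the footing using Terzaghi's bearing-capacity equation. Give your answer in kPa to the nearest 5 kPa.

Overburden at base level: q = 17.2 × 1.7 = 29.24 kPa.
Cohesion term c·N_c·s_c = 14.1 × 30.4 × 1.3 = 557.23 kPa; surcharge term q·N_q = 29.24 × 18.6 = 543.86 kPa; self-weight term 0.5·γ·B·N_γ·s_γ = 0.5 × 17.2 × 1.8 × 22.7 × 0.8 = 281.12 kPa.
q_ult = 557.23 + 543.86 + 281.12 = 1382.2 kPa.

q_ult ≈ 1380 kPa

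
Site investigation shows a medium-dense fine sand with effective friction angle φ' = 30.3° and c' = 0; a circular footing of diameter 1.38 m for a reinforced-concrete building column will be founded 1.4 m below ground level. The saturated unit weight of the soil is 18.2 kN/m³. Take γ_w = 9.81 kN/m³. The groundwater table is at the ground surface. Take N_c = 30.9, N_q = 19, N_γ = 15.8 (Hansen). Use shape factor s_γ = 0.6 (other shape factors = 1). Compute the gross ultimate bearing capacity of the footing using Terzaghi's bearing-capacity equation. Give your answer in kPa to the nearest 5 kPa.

q_ult ≈ 280 kPa

γ' = 18.2 − 9.81 = 8.39 kN/m³ (submerged throughout). q = 8.39 × 1.4 = 11.746 kPa; the same γ' applies in the ½γBN_γ term.
q·N_q = 11.746 × 19 = 223.17 kPa
0.5·γ·B·N_γ·s_γ = 0.5 × 8.39 × 1.38 × 15.8 × 0.6 = 54.881 kPa
q_ult = 223.17 + 54.881 = 278.05 kPa.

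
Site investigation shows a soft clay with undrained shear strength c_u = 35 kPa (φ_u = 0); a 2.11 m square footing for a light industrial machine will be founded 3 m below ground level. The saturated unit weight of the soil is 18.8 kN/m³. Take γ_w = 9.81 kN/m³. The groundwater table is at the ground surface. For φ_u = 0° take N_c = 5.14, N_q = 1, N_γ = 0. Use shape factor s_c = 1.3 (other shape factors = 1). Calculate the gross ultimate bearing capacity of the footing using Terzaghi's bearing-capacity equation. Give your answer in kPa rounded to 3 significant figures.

q_ult ≈ 261 kPa

γ' = 18.8 − 9.81 = 8.99 kN/m³ (submerged throughout). q = 8.99 × 3 = 26.97 kPa.
c·N_c·s_c = 35 × 5.14 × 1.3 = 233.87 kPa
q·N_q = 26.97 × 1 = 26.97 kPa
q_ult = 233.87 + 26.97 = 260.84 kPa.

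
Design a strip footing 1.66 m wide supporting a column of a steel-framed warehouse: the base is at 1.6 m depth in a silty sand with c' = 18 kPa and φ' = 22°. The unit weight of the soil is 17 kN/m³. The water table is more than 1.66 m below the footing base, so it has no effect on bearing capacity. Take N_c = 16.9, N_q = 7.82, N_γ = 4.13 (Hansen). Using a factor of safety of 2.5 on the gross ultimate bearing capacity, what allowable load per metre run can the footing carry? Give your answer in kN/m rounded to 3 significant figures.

≈ 382 kN/m

Overburden at base level: q = 17 × 1.6 = 27.2 kPa.
Cohesion term c·N_c = 18 × 16.9 = 304.2 kPa; surcharge term q·N_q = 27.2 × 7.82 = 212.7 kPa; self-weight term 0.5·γ·B·N_γ = 0.5 × 17 × 1.66 × 4.13 = 58.274 kPa.
q_ult = 304.2 + 212.7 + 58.274 = 575.18 kPa.
Gross allowable pressure q_all = 575.18 / 2.5 = 230.07 kPa.
Allowable wall load = q_all × B = 230.07 × 1.66 = 381.92 kN per metre run.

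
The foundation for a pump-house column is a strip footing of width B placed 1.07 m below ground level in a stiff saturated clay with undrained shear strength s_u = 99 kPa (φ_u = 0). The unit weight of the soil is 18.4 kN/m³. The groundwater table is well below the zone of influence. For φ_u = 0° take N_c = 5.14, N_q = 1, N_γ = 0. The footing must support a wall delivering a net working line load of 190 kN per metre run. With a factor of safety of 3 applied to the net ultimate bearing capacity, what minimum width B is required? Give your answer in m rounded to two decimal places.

B = 1.12 m

Effective surcharge at the founding depth q = γ·D_f = 18.4 × 1.07 = 19.688 kPa.
q_ult = c·N_c + q·N_q
     = 99 × 5.14 + 19.688 × 1
     = 508.86 + 19.688 = 528.55 kPa.
For φ = 0 the ½γBN_γ term vanishes, so q_ult is independent of B. q_net = 528.55 − 19.688 = 508.86 kPa; q_all(net) = 508.86/3 = 169.62 kPa.
Required width B = w / q_all(net) = 190 / 169.62 = 1.12 m.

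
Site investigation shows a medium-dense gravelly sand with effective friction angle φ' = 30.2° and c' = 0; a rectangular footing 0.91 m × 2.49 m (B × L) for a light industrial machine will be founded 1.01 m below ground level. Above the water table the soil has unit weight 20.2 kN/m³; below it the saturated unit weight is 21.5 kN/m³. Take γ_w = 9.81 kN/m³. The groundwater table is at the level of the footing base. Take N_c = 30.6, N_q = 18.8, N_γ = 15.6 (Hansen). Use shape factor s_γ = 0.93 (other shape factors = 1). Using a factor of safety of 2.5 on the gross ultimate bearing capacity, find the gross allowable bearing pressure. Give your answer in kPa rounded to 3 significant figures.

q = γ·D_f = 20.2 × 1.01 = 20.402 kPa.
For the ½γBN_γ term take γ' = 21.5 − 9.81 = 11.69 kN/m³ (soil below base is submerged).
q·N_q = 20.402 × 18.8 = 383.56 kPa
0.5·γ·B·N_γ·s_γ = 0.5 × 11.69 × 0.91 × 15.6 × 0.93 = 77.167 kPa
q_ult = 383.56 + 77.167 = 460.72 kPa.
q_all = 460.72 / 2.5 = 184.29 kPa.

q_all ≈ 184 kPa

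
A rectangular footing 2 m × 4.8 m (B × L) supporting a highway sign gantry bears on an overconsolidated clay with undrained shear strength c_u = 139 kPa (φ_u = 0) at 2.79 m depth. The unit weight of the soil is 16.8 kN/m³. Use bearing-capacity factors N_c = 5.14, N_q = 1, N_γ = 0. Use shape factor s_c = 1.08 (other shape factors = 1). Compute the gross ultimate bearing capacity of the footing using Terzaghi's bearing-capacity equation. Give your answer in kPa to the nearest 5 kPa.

q_ult ≈ 820 kPa

q = γ·D_f = 16.8 × 2.79 = 46.872 kPa.
c·N_c·s_c = 139 × 5.14 × 1.08 = 771.62 kPa
q·N_q = 46.872 × 1 = 46.872 kPa
q_ult = 771.62 + 46.872 = 818.49 kPa.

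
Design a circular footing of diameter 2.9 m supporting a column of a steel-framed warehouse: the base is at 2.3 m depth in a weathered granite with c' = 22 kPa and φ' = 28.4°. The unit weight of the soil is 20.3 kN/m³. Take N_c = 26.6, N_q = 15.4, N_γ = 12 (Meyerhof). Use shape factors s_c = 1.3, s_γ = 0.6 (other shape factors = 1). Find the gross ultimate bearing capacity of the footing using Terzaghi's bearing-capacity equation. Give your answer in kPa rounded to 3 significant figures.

q = γ·D_f = 20.3 × 2.3 = 46.69 kPa.
c·N_c·s_c = 22 × 26.6 × 1.3 = 760.76 kPa
q·N_q = 46.69 × 15.4 = 719.03 kPa
0.5·γ·B·N_γ·s_γ = 0.5 × 20.3 × 2.9 × 12 × 0.6 = 211.93 kPa
q_ult = 760.76 + 719.03 + 211.93 = 1691.7 kPa.

q_ult ≈ 1690 kPa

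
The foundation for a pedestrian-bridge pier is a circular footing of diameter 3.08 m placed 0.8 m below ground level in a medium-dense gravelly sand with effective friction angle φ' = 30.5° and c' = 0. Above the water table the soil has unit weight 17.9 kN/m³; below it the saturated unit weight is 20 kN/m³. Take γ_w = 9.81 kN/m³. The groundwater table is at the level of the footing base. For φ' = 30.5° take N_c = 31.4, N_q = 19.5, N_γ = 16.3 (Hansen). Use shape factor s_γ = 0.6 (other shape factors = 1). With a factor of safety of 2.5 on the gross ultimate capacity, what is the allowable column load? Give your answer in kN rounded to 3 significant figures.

P_all ≈ 1290 kN

q = γ·D_f = 17.9 × 0.8 = 14.32 kPa.
For the ½γBN_γ term take γ' = 20 − 9.81 = 10.19 kN/m³ (soil below base is submerged).
q·N_q = 14.32 × 19.5 = 279.24 kPa
0.5·γ·B·N_γ·s_γ = 0.5 × 10.19 × 3.08 × 16.3 × 0.6 = 153.47 kPa
q_ult = 279.24 + 153.47 = 432.71 kPa.
Gross allowable pressure q_all = 432.71 / 2.5 = 173.09 kPa.
Footing area = 7.4506 m², so allowable column load = 173.09 × 7.4506 = 1289.6 kN.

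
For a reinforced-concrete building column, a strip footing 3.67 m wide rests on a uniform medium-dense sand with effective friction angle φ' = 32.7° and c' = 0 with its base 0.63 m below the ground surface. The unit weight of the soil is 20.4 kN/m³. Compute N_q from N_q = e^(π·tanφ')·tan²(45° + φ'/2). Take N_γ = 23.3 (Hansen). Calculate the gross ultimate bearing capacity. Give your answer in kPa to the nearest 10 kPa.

q_ult ≈ 1200 kPa

tan32.7° = 0.642, so N_q = e^(π×0.642)·tan²(61.35°) = 7.515 × 3.35 = 25.18.
q = γ·D_f = 20.4 × 0.63 = 12.852 kPa.
q·N_q = 12.852 × 25.175 = 323.55 kPa
0.5·γ·B·N_γ = 0.5 × 20.4 × 3.67 × 23.3 = 872.21 kPa
q_ult = 323.55 + 872.21 = 1195.8 kPa.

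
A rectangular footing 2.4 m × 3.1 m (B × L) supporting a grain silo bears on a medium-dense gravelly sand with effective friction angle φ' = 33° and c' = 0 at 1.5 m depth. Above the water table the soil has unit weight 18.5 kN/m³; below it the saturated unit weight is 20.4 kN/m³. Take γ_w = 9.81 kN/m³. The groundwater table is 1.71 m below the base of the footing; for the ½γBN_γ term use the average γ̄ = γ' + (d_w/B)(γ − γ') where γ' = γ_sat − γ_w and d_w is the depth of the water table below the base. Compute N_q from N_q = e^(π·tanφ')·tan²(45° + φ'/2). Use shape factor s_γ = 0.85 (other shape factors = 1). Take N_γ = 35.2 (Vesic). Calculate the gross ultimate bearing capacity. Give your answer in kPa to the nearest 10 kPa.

tan33° = 0.6494, so N_q = e^(π×0.6494)·tan²(61.5°) = 7.692 × 3.392 = 26.09.
Overburden at base level: q = 18.5 × 1.5 = 27.75 kPa.
The water table is 1.71 m below the base (< B = 2.4 m), so the ½γBN_γ term uses γ̄ = γ' + (d_w/B)(γ − γ') = 10.59 + (1.71/2.4)(18.5 − 10.59) = 16.226 kN/m³.
Surcharge term q·N_q = 27.75 × 26.092 = 724.05 kPa; self-weight term 0.5·γ·B·N_γ·s_γ = 0.5 × 16.226 × 2.4 × 35.2 × 0.85 = 582.57 kPa.
q_ult = 724.05 + 582.57 = 1306.6 kPa.

q_ult ≈ 1310 kPa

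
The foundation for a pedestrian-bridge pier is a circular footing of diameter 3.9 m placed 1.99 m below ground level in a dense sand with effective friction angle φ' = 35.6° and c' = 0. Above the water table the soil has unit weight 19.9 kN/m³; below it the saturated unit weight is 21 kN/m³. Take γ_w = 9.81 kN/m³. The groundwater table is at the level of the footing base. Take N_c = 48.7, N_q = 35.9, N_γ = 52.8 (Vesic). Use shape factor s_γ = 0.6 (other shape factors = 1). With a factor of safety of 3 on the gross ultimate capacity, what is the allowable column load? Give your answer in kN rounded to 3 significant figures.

P_all ≈ 8410 kN

Effective surcharge at the founding depth q = γ·D_f = 19.9 × 1.99 = 39.601 kPa.
The water table coincides with the base, so in the self-weight term γ → γ' = 11.19 kN/m³.
q_ult = q·N_q + 0.5·γ·B·N_γ·s_γ
     = 39.601 × 35.9 + 0.5 × 11.19 × 3.9 × 52.8 × 0.6
     = 1421.7 + 691.27 = 2112.9 kPa.
Gross allowable pressure q_all = 2112.9 / 3 = 704.32 kPa.
Footing area = 11.9459 m², so allowable column load = 704.32 × 11.9459 = 8413.7 kN.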